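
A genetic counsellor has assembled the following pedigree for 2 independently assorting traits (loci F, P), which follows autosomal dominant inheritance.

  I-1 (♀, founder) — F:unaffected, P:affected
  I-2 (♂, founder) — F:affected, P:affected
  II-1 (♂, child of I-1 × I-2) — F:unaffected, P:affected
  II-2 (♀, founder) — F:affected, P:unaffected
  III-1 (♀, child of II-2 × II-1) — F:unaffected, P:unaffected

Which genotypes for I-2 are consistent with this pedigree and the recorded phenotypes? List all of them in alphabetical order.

I-2 ∈ {Ff PP, Ff Pp}

F/I-1 un ·: ff
F/I-2 aff ·: Ff
F/II-1 un I-1×I-2: ff
F/II-2 aff ·: Ff
F/III-1 un II-2×II-1: ff
⇒ F over [I-1,I-2,II-1,II-2,III-1]: 1 consistent
P/I-1 aff ·: Pp|PP
P/I-2 aff ·: Pp|PP
P/II-1 aff I-1×I-2: Pp
P/II-2 un ·: pp
P/III-1 un II-2×II-1: pp
⇒ P over [I-1,I-2,II-1,II-2,III-1]: 3 consistent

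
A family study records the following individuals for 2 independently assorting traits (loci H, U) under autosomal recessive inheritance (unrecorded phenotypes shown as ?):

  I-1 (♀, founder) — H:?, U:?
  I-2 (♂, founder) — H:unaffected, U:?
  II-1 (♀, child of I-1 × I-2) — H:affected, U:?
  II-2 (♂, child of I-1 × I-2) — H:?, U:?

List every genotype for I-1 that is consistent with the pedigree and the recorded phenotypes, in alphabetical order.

H/I-1 ? ·: Hh|hh
H/I-2 un ·: Hh
H/II-1 aff I-1×I-2: hh
H/II-2 ? I-1×I-2: HH|Hh|hh
⇒ H over [I-1,I-2,II-1,II-2]: 5 consistent
U/I-1 ? ·: UU|Uu|uu
U/I-2 ? ·: UU|Uu|uu
U/II-1 ? I-1×I-2: UU|Uu|uu
U/II-2 ? I-1×I-2: UU|Uu|uu
⇒ U over [I-1,I-2,II-1,II-2]: 29 consistent

I-1 ∈ {Hh UU, Hh Uu, Hh uu, hh UU, hh Uu, hh uu}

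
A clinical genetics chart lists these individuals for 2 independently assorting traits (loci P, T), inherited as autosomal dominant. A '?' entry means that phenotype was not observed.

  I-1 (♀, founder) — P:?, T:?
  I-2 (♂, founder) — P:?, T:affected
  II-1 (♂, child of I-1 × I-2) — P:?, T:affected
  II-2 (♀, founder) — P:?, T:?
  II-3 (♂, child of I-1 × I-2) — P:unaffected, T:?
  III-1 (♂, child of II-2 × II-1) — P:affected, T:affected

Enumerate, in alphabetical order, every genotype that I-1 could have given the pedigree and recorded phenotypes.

P/I-1 ? ·: pp|Pp
P/I-2 ? ·: pp|Pp
P/II-1 ? I-1×I-2: pp|Pp|PP
P/II-2 ? ·: pp|Pp|PP
P/II-3 un I-1×I-2: pp
P/III-1 aff II-2×II-1: Pp|PP
⇒ P over [I-1,I-2,II-1,II-2,II-3,III-1]: 27 consistent
T/I-1 ? ·: tt|Tt|TT
T/I-2 aff ·: Tt|TT
T/II-1 aff I-1×I-2: Tt|TT
T/II-2 ? ·: tt|Tt|TT
T/II-3 ? I-1×I-2: tt|Tt|TT
T/III-1 aff II-2×II-1: Tt|TT
⇒ T over [I-1,I-2,II-1,II-2,II-3,III-1]: 82 consistent

I-1 ∈ {Pp TT, Pp Tt, Pp tt, pp TT, pp Tt, pp tt}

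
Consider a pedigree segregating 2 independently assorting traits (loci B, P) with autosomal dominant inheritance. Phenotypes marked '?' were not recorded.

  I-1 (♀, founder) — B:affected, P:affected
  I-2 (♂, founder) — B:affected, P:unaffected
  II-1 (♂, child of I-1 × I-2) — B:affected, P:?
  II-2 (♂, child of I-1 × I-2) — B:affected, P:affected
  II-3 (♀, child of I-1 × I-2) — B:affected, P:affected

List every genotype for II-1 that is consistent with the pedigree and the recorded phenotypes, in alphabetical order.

B/I-1 aff ·: Bb|BB
B/I-2 aff ·: Bb|BB
B/II-1 aff I-1×I-2: Bb|BB
B/II-2 aff I-1×I-2: Bb|BB
B/II-3 aff I-1×I-2: Bb|BB
⇒ B over [I-1,I-2,II-1,II-2,II-3]: 25 consistent
P/I-1 aff ·: Pp|PP
P/I-2 un ·: pp
P/II-1 ? I-1×I-2: pp|Pp
P/II-2 aff I-1×I-2: Pp
P/II-3 aff I-1×I-2: Pp
⇒ P over [I-1,I-2,II-1,II-2,II-3]: 3 consistent

II-1 ∈ {BB Pp, BB pp, Bb Pp, Bb pp}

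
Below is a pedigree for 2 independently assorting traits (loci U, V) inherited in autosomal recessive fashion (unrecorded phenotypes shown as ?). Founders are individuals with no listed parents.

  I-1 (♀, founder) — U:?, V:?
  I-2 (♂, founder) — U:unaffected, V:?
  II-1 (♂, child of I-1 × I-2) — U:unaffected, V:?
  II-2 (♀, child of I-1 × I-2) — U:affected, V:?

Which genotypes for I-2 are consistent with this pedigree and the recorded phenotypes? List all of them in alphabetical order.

U/I-1 ? ·: Uu|uu
U/I-2 un ·: Uu
U/II-1 un I-1×I-2: UU|Uu
U/II-2 aff I-1×I-2: uu
⇒ U over [I-1,I-2,II-1,II-2]: 3 consistent
V/I-1 ? ·: VV|Vv|vv
V/I-2 ? ·: VV|Vv|vv
V/II-1 ? I-1×I-2: VV|Vv|vv
V/II-2 ? I-1×I-2: VV|Vv|vv
⇒ V over [I-1,I-2,II-1,II-2]: 29 consistent

I-2 ∈ {Uu VV, Uu Vv, Uu vv}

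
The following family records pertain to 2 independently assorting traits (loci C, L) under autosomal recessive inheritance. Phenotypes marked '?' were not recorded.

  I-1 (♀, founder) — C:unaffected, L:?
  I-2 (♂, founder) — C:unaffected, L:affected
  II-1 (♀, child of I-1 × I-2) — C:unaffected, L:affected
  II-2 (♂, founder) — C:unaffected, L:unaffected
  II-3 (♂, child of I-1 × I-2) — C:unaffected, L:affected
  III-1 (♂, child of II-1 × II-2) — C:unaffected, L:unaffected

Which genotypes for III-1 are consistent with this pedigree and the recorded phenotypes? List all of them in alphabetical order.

C/I-1 un ·: CC|Cc
C/I-2 un ·: CC|Cc
C/II-1 un I-1×I-2: CC|Cc
C/II-2 un ·: CC|Cc
C/II-3 un I-1×I-2: CC|Cc
C/III-1 un II-1×II-2: CC|Cc
⇒ C over [I-1,I-2,II-1,II-2,II-3,III-1]: 45 consistent
L/I-1 ? ·: Ll|ll
L/I-2 aff ·: ll
L/II-1 aff I-1×I-2: ll
L/II-2 un ·: LL|Ll
L/II-3 aff I-1×I-2: ll
L/III-1 un II-1×II-2: Ll
⇒ L over [I-1,I-2,II-1,II-2,II-3,III-1]: 4 consistent

III-1 ∈ {CC Ll, Cc Ll}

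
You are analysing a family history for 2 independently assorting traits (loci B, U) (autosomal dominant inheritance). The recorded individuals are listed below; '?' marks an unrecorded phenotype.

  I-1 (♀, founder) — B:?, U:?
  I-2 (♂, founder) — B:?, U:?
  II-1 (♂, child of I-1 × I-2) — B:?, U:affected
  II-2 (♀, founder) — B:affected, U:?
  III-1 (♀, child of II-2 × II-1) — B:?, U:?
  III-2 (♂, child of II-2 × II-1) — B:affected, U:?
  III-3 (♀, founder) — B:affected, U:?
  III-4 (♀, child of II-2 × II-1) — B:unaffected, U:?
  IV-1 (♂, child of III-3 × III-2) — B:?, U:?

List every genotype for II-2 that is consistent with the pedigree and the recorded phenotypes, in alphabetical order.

B/I-1 ? ·: bb|Bb|BB
B/I-2 ? ·: bb|Bb|BB
B/II-1 ? I-1×I-2: bb|Bb
B/II-2 aff ·: Bb
B/III-1 ? II-2×II-1: bb|Bb|BB
B/III-2 aff II-2×II-1: Bb|BB
B/III-3 aff ·: Bb|BB
B/III-4 un II-2×II-1: bb
B/IV-1 ? III-3×III-2: bb|Bb|BB
⇒ B over [I-1,I-2,II-1,II-2,III-1,III-2,III-3,III-4,IV-1]: 208 consistent
U/I-1 ? ·: uu|Uu|UU
U/I-2 ? ·: uu|Uu|UU
U/II-1 aff I-1×I-2: Uu|UU
U/II-2 ? ·: uu|Uu|UU
U/III-1 ? II-2×II-1: uu|Uu|UU
U/III-2 ? II-2×II-1: uu|Uu|UU
U/III-3 ? ·: uu|Uu|UU
U/III-4 ? II-2×II-1: uu|Uu|UU
U/IV-1 ? III-3×III-2: uu|Uu|UU
⇒ U over [I-1,I-2,II-1,II-2,III-1,III-2,III-3,III-4,IV-1]: 1781 consistent

II-2 ∈ {Bb UU, Bb Uu, Bb uu}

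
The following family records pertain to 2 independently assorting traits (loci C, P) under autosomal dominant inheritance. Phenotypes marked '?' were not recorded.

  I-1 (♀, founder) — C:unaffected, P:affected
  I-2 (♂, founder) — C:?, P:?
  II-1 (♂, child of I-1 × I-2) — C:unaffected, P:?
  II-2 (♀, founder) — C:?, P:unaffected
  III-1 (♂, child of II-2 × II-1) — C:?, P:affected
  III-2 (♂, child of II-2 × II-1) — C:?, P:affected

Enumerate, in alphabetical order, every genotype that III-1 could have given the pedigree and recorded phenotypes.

III-1 ∈ {Cc Pp, cc Pp}

C/I-1 un ·: cc
C/I-2 ? ·: cc|Cc
C/II-1 un I-1×I-2: cc
C/II-2 ? ·: cc|Cc|CC
C/III-1 ? II-2×II-1: cc|Cc
C/III-2 ? II-2×II-1: cc|Cc
⇒ C over [I-1,I-2,II-1,II-2,III-1,III-2]: 12 consistent
P/I-1 aff ·: Pp|PP
P/I-2 ? ·: pp|Pp|PP
P/II-1 ? I-1×I-2: Pp|PP
P/II-2 un ·: pp
P/III-1 aff II-2×II-1: Pp
P/III-2 aff II-2×II-1: Pp
⇒ P over [I-1,I-2,II-1,II-2,III-1,III-2]: 9 consistent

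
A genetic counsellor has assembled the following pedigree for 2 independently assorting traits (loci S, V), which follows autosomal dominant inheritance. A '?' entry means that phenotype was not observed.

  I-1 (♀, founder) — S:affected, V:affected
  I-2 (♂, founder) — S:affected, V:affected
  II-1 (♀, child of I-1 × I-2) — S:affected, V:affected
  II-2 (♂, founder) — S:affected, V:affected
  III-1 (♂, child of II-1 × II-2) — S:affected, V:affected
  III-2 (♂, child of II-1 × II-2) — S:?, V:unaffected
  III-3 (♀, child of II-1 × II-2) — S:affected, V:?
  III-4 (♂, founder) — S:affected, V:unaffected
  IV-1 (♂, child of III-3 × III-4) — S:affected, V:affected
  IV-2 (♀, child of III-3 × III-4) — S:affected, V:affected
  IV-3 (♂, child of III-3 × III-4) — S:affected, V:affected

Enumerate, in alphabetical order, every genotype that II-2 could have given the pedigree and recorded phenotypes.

II-2 ∈ {SS Vv, Ss Vv}

S/I-1 aff ·: Ss|SS
S/I-2 aff ·: Ss|SS
S/II-1 aff I-1×I-2: Ss|SS
S/II-2 aff ·: Ss|SS
S/III-1 aff II-1×II-2: Ss|SS
S/III-2 ? II-1×II-2: ss|Ss|SS
S/III-3 aff II-1×II-2: Ss|SS
S/III-4 aff ·: Ss|SS
S/IV-1 aff III-3×III-4: Ss|SS
S/IV-2 aff III-3×III-4: Ss|SS
S/IV-3 aff III-3×III-4: Ss|SS
⇒ S over [I-1,I-2,II-1,II-2,III-1,III-2,III-3,III-4,IV-1,IV-2,IV-3]: 1186 consistent
V/I-1 aff ·: Vv|VV
V/I-2 aff ·: Vv|VV
V/II-1 aff I-1×I-2: Vv
V/II-2 aff ·: Vv
V/III-1 aff II-1×II-2: Vv|VV
V/III-2 un II-1×II-2: vv
V/III-3 ? II-1×II-2: Vv|VV
V/III-4 un ·: vv
V/IV-1 aff III-3×III-4: Vv
V/IV-2 aff III-3×III-4: Vv
V/IV-3 aff III-3×III-4: Vv
⇒ V over [I-1,I-2,II-1,II-2,III-1,III-2,III-3,III-4,IV-1,IV-2,IV-3]: 12 consistent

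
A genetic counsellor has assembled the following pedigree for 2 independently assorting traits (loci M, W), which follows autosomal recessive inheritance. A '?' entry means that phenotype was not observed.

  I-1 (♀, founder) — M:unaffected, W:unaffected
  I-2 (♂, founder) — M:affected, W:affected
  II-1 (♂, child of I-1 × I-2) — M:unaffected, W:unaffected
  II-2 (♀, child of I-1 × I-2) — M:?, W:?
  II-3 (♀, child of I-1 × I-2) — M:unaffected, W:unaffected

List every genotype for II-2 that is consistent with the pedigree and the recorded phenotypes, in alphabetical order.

M/I-1 un ·: MM|Mm
M/I-2 aff ·: mm
M/II-1 un I-1×I-2: Mm
M/II-2 ? I-1×I-2: Mm|mm
M/II-3 un I-1×I-2: Mm
⇒ M over [I-1,I-2,II-1,II-2,II-3]: 3 consistent
W/I-1 un ·: WW|Ww
W/I-2 aff ·: ww
W/II-1 un I-1×I-2: Ww
W/II-2 ? I-1×I-2: Ww|ww
W/II-3 un I-1×I-2: Ww
⇒ W over [I-1,I-2,II-1,II-2,II-3]: 3 consistent

II-2 ∈ {Mm Ww, Mm ww, mm Ww, mm ww}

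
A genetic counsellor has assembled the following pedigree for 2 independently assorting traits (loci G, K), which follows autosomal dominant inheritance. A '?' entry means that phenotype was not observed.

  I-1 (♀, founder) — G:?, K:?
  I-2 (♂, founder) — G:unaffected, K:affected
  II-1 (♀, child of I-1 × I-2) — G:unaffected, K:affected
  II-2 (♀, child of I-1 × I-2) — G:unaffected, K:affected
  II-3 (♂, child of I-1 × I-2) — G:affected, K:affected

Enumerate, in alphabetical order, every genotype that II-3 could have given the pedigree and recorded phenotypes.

II-3 ∈ {Gg KK, Gg Kk}

G/I-1 ? ·: Gg
G/I-2 un ·: gg
G/II-1 un I-1×I-2: gg
G/II-2 un I-1×I-2: gg
G/II-3 aff I-1×I-2: Gg
⇒ G over [I-1,I-2,II-1,II-2,II-3]: 1 consistent
K/I-1 ? ·: kk|Kk|KK
K/I-2 aff ·: Kk|KK
K/II-1 aff I-1×I-2: Kk|KK
K/II-2 aff I-1×I-2: Kk|KK
K/II-3 aff I-1×I-2: Kk|KK
⇒ K over [I-1,I-2,II-1,II-2,II-3]: 27 consistent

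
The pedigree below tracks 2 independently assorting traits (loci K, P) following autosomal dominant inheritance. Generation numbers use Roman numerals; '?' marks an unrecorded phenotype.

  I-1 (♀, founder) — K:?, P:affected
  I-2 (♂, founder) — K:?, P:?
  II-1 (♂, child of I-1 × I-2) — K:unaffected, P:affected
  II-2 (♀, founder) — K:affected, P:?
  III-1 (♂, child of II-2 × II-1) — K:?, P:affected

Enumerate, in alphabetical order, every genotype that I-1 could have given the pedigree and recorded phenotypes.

K/I-1 ? ·: kk|Kk
K/I-2 ? ·: kk|Kk
K/II-1 un I-1×I-2: kk
K/II-2 aff ·: Kk|KK
K/III-1 ? II-2×II-1: kk|Kk
⇒ K over [I-1,I-2,II-1,II-2,III-1]: 12 consistent
P/I-1 aff ·: Pp|PP
P/I-2 ? ·: pp|Pp|PP
P/II-1 aff I-1×I-2: Pp|PP
P/II-2 ? ·: pp|Pp|PP
P/III-1 aff II-2×II-1: Pp|PP
⇒ P over [I-1,I-2,II-1,II-2,III-1]: 41 consistent

I-1 ∈ {Kk PP, Kk Pp, kk PP, kk Pp}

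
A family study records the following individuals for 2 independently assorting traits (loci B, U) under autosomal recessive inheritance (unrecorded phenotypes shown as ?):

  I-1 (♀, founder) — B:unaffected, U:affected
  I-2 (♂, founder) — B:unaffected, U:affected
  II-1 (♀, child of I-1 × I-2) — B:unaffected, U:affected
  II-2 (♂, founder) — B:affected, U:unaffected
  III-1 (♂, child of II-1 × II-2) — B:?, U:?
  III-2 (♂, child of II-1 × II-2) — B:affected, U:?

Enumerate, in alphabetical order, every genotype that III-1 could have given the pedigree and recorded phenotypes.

B/I-1 un ·: BB|Bb
B/I-2 un ·: BB|Bb
B/II-1 un I-1×I-2: Bb
B/II-2 aff ·: bb
B/III-1 ? II-1×II-2: Bb|bb
B/III-2 aff II-1×II-2: bb
⇒ B over [I-1,I-2,II-1,II-2,III-1,III-2]: 6 consistent
U/I-1 aff ·: uu
U/I-2 aff ·: uu
U/II-1 aff I-1×I-2: uu
U/II-2 un ·: UU|Uu
U/III-1 ? II-1×II-2: Uu|uu
U/III-2 ? II-1×II-2: Uu|uu
⇒ U over [I-1,I-2,II-1,II-2,III-1,III-2]: 5 consistent

III-1 ∈ {Bb Uu, Bb uu, bb Uu, bb uu}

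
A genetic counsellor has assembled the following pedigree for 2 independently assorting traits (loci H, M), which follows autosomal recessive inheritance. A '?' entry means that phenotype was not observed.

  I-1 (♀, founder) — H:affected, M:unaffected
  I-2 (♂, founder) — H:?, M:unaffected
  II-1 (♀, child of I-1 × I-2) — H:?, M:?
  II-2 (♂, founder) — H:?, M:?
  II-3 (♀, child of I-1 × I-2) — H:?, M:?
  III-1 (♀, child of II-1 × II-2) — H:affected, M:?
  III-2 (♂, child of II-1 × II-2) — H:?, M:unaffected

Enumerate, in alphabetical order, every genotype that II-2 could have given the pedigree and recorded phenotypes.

H/I-1 aff ·: hh
H/I-2 ? ·: HH|Hh|hh
H/II-1 ? I-1×I-2: Hh|hh
H/II-2 ? ·: Hh|hh
H/II-3 ? I-1×I-2: Hh|hh
H/III-1 aff II-1×II-2: hh
H/III-2 ? II-1×II-2: HH|Hh|hh
⇒ H over [I-1,I-2,II-1,II-2,II-3,III-1,III-2]: 24 consistent
M/I-1 un ·: MM|Mm
M/I-2 un ·: MM|Mm
M/II-1 ? I-1×I-2: MM|Mm|mm
M/II-2 ? ·: MM|Mm|mm
M/II-3 ? I-1×I-2: MM|Mm|mm
M/III-1 ? II-1×II-2: MM|Mm|mm
M/III-2 un II-1×II-2: MM|Mm
⇒ M over [I-1,I-2,II-1,II-2,II-3,III-1,III-2]: 141 consistent

II-2 ∈ {Hh MM, Hh Mm, Hh mm, hh MM, hh Mm, hh mm}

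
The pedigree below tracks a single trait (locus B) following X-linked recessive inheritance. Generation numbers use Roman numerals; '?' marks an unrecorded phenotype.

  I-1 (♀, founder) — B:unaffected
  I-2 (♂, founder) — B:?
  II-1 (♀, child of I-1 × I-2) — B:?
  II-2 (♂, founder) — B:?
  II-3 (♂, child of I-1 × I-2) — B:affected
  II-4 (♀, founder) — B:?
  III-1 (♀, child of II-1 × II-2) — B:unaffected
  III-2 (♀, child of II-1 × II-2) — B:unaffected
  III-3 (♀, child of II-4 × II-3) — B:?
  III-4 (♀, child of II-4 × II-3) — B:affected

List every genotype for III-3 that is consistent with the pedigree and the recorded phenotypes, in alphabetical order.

III-3 ∈ {X^BX^b, X^bX^b}

B/I-1 un ·: X^BX^b
B/I-2 ? ·: X^BY|X^bY
B/II-1 ? I-1×I-2: X^BX^B|X^BX^b|X^bX^b
B/II-2 ? ·: X^BY|X^bY
B/II-3 aff I-1×I-2: X^bY
B/II-4 ? ·: X^BX^b|X^bX^b
B/III-1 un II-1×II-2: X^BX^B|X^BX^b
B/III-2 un II-1×II-2: X^BX^B|X^BX^b
B/III-3 ? II-4×II-3: X^BX^b|X^bX^b
B/III-4 aff II-4×II-3: X^bX^b
⇒ B over [I-1,I-2,II-1,II-2,II-3,II-4,III-1,III-2,III-3,III-4]: 39 consistent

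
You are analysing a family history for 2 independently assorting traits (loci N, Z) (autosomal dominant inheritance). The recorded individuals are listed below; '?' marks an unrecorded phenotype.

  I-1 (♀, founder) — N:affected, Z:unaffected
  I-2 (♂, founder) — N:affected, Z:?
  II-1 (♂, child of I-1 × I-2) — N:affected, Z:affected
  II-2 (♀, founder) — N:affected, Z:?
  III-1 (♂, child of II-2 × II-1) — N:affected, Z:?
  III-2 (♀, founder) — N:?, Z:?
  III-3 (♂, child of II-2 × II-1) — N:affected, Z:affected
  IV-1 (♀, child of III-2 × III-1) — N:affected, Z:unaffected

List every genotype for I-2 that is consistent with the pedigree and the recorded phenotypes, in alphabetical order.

I-2 ∈ {NN ZZ, NN Zz, Nn ZZ, Nn Zz}

N/I-1 aff ·: Nn|NN
N/I-2 aff ·: Nn|NN
N/II-1 aff I-1×I-2: Nn|NN
N/II-2 aff ·: Nn|NN
N/III-1 aff II-2×II-1: Nn|NN
N/III-2 ? ·: nn|Nn|NN
N/III-3 aff II-2×II-1: Nn|NN
N/IV-1 aff III-2×III-1: Nn|NN
⇒ N over [I-1,I-2,II-1,II-2,III-1,III-2,III-3,IV-1]: 196 consistent
Z/I-1 un ·: zz
Z/I-2 ? ·: Zz|ZZ
Z/II-1 aff I-1×I-2: Zz
Z/II-2 ? ·: zz|Zz|ZZ
Z/III-1 ? II-2×II-1: zz|Zz
Z/III-2 ? ·: zz|Zz
Z/III-3 aff II-2×II-1: Zz|ZZ
Z/IV-1 un III-2×III-1: zz
⇒ Z over [I-1,I-2,II-1,II-2,III-1,III-2,III-3,IV-1]: 32 consistent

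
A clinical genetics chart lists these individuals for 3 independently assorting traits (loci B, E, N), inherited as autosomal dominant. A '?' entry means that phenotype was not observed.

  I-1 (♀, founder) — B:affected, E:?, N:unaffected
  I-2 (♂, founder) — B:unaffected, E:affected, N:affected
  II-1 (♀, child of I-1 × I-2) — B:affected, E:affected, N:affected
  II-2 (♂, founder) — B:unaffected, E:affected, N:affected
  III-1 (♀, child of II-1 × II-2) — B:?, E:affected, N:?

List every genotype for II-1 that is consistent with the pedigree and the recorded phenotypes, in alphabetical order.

II-1 ∈ {Bb EE Nn, Bb Ee Nn}

B/I-1 aff ·: Bb|BB
B/I-2 un ·: bb
B/II-1 aff I-1×I-2: Bb
B/II-2 un ·: bb
B/III-1 ? II-1×II-2: bb|Bb
⇒ B over [I-1,I-2,II-1,II-2,III-1]: 4 consistent
E/I-1 ? ·: ee|Ee|EE
E/I-2 aff ·: Ee|EE
E/II-1 aff I-1×I-2: Ee|EE
E/II-2 aff ·: Ee|EE
E/III-1 aff II-1×II-2: Ee|EE
⇒ E over [I-1,I-2,II-1,II-2,III-1]: 32 consistent
N/I-1 un ·: nn
N/I-2 aff ·: Nn|NN
N/II-1 aff I-1×I-2: Nn
N/II-2 aff ·: Nn|NN
N/III-1 ? II-1×II-2: nn|Nn|NN
⇒ N over [I-1,I-2,II-1,II-2,III-1]: 10 consistent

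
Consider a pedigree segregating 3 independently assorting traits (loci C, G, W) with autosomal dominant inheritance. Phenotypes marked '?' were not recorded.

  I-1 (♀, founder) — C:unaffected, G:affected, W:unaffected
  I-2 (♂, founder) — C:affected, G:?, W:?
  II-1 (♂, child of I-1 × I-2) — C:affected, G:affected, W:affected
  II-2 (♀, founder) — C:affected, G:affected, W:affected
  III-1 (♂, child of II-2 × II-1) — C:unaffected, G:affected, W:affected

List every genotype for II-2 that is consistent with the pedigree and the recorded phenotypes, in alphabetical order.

C/I-1 un ·: cc
C/I-2 aff ·: Cc|CC
C/II-1 aff I-1×I-2: Cc
C/II-2 aff ·: Cc
C/III-1 un II-2×II-1: cc
⇒ C over [I-1,I-2,II-1,II-2,III-1]: 2 consistent
G/I-1 aff ·: Gg|GG
G/I-2 ? ·: gg|Gg|GG
G/II-1 aff I-1×I-2: Gg|GG
G/II-2 aff ·: Gg|GG
G/III-1 aff II-2×II-1: Gg|GG
⇒ G over [I-1,I-2,II-1,II-2,III-1]: 32 consistent
W/I-1 un ·: ww
W/I-2 ? ·: Ww|WW
W/II-1 aff I-1×I-2: Ww
W/II-2 aff ·: Ww|WW
W/III-1 aff II-2×II-1: Ww|WW
⇒ W over [I-1,I-2,II-1,II-2,III-1]: 8 consistent

II-2 ∈ {Cc GG WW, Cc GG Ww, Cc Gg WW, Cc Gg Ww}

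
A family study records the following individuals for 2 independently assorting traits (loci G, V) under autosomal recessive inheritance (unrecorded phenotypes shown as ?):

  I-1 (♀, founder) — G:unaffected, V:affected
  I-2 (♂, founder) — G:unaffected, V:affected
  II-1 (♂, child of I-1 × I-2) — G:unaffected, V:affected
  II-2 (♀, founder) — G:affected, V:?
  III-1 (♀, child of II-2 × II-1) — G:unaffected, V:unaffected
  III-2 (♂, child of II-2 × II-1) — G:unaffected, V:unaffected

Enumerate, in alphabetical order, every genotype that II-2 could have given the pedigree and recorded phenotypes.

II-2 ∈ {gg VV, gg Vv}

G/I-1 un ·: GG|Gg
G/I-2 un ·: GG|Gg
G/II-1 un I-1×I-2: GG|Gg
G/II-2 aff ·: gg
G/III-1 un II-2×II-1: Gg
G/III-2 un II-2×II-1: Gg
⇒ G over [I-1,I-2,II-1,II-2,III-1,III-2]: 7 consistent
V/I-1 aff ·: vv
V/I-2 aff ·: vv
V/II-1 aff I-1×I-2: vv
V/II-2 ? ·: VV|Vv
V/III-1 un II-2×II-1: Vv
V/III-2 un II-2×II-1: Vv
⇒ V over [I-1,I-2,II-1,II-2,III-1,III-2]: 2 consistent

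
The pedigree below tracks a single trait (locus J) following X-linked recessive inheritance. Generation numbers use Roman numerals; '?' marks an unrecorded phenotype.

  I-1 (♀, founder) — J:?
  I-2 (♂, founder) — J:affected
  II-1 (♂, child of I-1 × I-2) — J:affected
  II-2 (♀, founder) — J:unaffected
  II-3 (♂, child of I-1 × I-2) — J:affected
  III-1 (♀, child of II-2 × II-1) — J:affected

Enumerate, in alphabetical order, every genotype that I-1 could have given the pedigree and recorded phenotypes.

I-1 ∈ {X^JX^j, X^jX^j}

J/I-1 ? ·: X^JX^j|X^jX^j
J/I-2 aff ·: X^jY
J/II-1 aff I-1×I-2: X^jY
J/II-2 un ·: X^JX^j
J/II-3 aff I-1×I-2: X^jY
J/III-1 aff II-2×II-1: X^jX^j
⇒ J over [I-1,I-2,II-1,II-2,II-3,III-1]: 2 consistent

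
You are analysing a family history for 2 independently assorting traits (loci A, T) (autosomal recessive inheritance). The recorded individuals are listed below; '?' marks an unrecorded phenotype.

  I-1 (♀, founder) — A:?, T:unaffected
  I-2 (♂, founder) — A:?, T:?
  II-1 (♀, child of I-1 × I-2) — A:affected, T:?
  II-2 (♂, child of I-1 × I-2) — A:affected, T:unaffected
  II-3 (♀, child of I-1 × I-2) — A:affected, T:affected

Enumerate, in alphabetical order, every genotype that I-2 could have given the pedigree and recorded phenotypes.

A/I-1 ? ·: Aa|aa
A/I-2 ? ·: Aa|aa
A/II-1 aff I-1×I-2: aa
A/II-2 aff I-1×I-2: aa
A/II-3 aff I-1×I-2: aa
⇒ A over [I-1,I-2,II-1,II-2,II-3]: 4 consistent
T/I-1 un ·: Tt
T/I-2 ? ·: Tt|tt
T/II-1 ? I-1×I-2: TT|Tt|tt
T/II-2 un I-1×I-2: TT|Tt
T/II-3 aff I-1×I-2: tt
⇒ T over [I-1,I-2,II-1,II-2,II-3]: 8 consistent

I-2 ∈ {Aa Tt, Aa tt, aa Tt, aa tt}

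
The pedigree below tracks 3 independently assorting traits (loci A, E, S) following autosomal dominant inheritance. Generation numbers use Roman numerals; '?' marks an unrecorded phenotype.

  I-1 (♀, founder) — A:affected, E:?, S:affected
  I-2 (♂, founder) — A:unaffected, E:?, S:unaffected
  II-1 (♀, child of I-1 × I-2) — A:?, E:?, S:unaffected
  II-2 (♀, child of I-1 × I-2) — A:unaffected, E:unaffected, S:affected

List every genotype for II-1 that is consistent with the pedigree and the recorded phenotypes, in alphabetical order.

A/I-1 aff ·: Aa
A/I-2 un ·: aa
A/II-1 ? I-1×I-2: aa|Aa
A/II-2 un I-1×I-2: aa
⇒ A over [I-1,I-2,II-1,II-2]: 2 consistent
E/I-1 ? ·: ee|Ee
E/I-2 ? ·: ee|Ee
E/II-1 ? I-1×I-2: ee|Ee|EE
E/II-2 un I-1×I-2: ee
⇒ E over [I-1,I-2,II-1,II-2]: 8 consistent
S/I-1 aff ·: Ss
S/I-2 un ·: ss
S/II-1 un I-1×I-2: ss
S/II-2 aff I-1×I-2: Ss
⇒ S over [I-1,I-2,II-1,II-2]: 1 consistent

II-1 ∈ {Aa EE ss, Aa Ee ss, Aa ee ss, aa EE ss, aa Ee ss, aa ee ss}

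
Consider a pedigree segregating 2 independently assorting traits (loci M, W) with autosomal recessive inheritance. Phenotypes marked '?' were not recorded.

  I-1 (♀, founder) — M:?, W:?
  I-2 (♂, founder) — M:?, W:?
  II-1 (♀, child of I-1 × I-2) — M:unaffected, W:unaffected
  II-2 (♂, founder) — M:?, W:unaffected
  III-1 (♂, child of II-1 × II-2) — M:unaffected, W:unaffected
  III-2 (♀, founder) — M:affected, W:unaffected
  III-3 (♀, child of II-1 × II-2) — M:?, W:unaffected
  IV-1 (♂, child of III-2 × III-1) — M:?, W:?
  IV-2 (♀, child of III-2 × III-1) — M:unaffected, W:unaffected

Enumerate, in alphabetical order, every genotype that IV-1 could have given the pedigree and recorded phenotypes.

M/I-1 ? ·: MM|Mm|mm
M/I-2 ? ·: MM|Mm|mm
M/II-1 un I-1×I-2: MM|Mm
M/II-2 ? ·: MM|Mm|mm
M/III-1 un II-1×II-2: MM|Mm
M/III-2 aff ·: mm
M/III-3 ? II-1×II-2: MM|Mm|mm
M/IV-1 ? III-2×III-1: Mm|mm
M/IV-2 un III-2×III-1: Mm
⇒ M over [I-1,I-2,II-1,II-2,III-1,III-2,III-3,IV-1,IV-2]: 169 consistent
W/I-1 ? ·: WW|Ww|ww
W/I-2 ? ·: WW|Ww|ww
W/II-1 un I-1×I-2: WW|Ww
W/II-2 un ·: WW|Ww
W/III-1 un II-1×II-2: WW|Ww
W/III-2 un ·: WW|Ww
W/III-3 un II-1×II-2: WW|Ww
W/IV-1 ? III-2×III-1: WW|Ww|ww
W/IV-2 un III-2×III-1: WW|Ww
⇒ W over [I-1,I-2,II-1,II-2,III-1,III-2,III-3,IV-1,IV-2]: 560 consistent

IV-1 ∈ {Mm WW, Mm Ww, Mm ww, mm WW, mm Ww, mm ww}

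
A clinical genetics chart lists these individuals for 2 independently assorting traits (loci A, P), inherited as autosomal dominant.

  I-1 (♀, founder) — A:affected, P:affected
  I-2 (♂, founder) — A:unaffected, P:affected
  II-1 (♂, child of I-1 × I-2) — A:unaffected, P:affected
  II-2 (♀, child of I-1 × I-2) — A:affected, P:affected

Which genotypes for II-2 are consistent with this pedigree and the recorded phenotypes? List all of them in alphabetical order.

A/I-1 aff ·: Aa
A/I-2 un ·: aa
A/II-1 un I-1×I-2: aa
A/II-2 aff I-1×I-2: Aa
⇒ A over [I-1,I-2,II-1,II-2]: 1 consistent
P/I-1 aff ·: Pp|PP
P/I-2 aff ·: Pp|PP
P/II-1 aff I-1×I-2: Pp|PP
P/II-2 aff I-1×I-2: Pp|PP
⇒ P over [I-1,I-2,II-1,II-2]: 13 consistent

II-2 ∈ {Aa PP, Aa Pp}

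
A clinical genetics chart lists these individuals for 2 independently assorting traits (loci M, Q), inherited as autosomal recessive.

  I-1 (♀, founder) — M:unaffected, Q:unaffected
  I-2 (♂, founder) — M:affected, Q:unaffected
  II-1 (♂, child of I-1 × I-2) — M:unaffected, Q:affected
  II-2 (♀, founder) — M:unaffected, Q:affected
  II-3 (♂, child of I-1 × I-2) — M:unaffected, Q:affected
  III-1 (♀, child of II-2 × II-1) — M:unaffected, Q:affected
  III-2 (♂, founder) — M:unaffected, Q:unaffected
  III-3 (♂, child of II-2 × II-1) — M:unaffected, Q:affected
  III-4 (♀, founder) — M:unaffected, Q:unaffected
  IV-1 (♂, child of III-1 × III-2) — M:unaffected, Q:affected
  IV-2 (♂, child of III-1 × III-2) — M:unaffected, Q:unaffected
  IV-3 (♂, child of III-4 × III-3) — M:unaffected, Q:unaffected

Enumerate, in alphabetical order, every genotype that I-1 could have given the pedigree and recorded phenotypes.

I-1 ∈ {MM Qq, Mm Qq}

M/I-1 un ·: MM|Mm
M/I-2 aff ·: mm
M/II-1 un I-1×I-2: Mm
M/II-2 un ·: MM|Mm
M/II-3 un I-1×I-2: Mm
M/III-1 un II-2×II-1: MM|Mm
M/III-2 un ·: MM|Mm
M/III-3 un II-2×II-1: MM|Mm
M/III-4 un ·: MM|Mm
M/IV-1 un III-1×III-2: MM|Mm
M/IV-2 un III-1×III-2: MM|Mm
M/IV-3 un III-4×III-3: MM|Mm
⇒ M over [I-1,I-2,II-1,II-2,II-3,III-1,III-2,III-3,III-4,IV-1,IV-2,IV-3]: 364 consistent
Q/I-1 un ·: Qq
Q/I-2 un ·: Qq
Q/II-1 aff I-1×I-2: qq
Q/II-2 aff ·: qq
Q/II-3 aff I-1×I-2: qq
Q/III-1 aff II-2×II-1: qq
Q/III-2 un ·: Qq
Q/III-3 aff II-2×II-1: qq
Q/III-4 un ·: QQ|Qq
Q/IV-1 aff III-1×III-2: qq
Q/IV-2 un III-1×III-2: Qq
Q/IV-3 un III-4×III-3: Qq
⇒ Q over [I-1,I-2,II-1,II-2,II-3,III-1,III-2,III-3,III-4,IV-1,IV-2,IV-3]: 2 consistent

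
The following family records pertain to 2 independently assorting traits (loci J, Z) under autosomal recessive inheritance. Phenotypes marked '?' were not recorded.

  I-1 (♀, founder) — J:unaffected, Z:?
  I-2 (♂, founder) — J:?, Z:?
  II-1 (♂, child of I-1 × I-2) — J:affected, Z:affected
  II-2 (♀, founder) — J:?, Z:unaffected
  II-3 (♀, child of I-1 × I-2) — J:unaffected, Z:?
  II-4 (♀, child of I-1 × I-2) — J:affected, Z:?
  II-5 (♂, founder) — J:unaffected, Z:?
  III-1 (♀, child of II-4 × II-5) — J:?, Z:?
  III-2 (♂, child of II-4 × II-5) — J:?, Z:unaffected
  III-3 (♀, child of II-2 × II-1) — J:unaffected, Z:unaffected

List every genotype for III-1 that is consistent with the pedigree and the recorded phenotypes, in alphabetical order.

III-1 ∈ {Jj ZZ, Jj Zz, Jj zz, jj ZZ, jj Zz, jj zz}

J/I-1 un ·: Jj
J/I-2 ? ·: Jj|jj
J/II-1 aff I-1×I-2: jj
J/II-2 ? ·: JJ|Jj
J/II-3 un I-1×I-2: JJ|Jj
J/II-4 aff I-1×I-2: jj
J/II-5 un ·: JJ|Jj
J/III-1 ? II-4×II-5: Jj|jj
J/III-2 ? II-4×II-5: Jj|jj
J/III-3 un II-2×II-1: Jj
⇒ J over [I-1,I-2,II-1,II-2,II-3,II-4,II-5,III-1,III-2,III-3]: 30 consistent
Z/I-1 ? ·: Zz|zz
Z/I-2 ? ·: Zz|zz
Z/II-1 aff I-1×I-2: zz
Z/II-2 un ·: ZZ|Zz
Z/II-3 ? I-1×I-2: ZZ|Zz|zz
Z/II-4 ? I-1×I-2: ZZ|Zz|zz
Z/II-5 ? ·: ZZ|Zz|zz
Z/III-1 ? II-4×II-5: ZZ|Zz|zz
Z/III-2 un II-4×II-5: ZZ|Zz
Z/III-3 un II-2×II-1: Zz
⇒ Z over [I-1,I-2,II-1,II-2,II-3,II-4,II-5,III-1,III-2,III-3]: 252 consistent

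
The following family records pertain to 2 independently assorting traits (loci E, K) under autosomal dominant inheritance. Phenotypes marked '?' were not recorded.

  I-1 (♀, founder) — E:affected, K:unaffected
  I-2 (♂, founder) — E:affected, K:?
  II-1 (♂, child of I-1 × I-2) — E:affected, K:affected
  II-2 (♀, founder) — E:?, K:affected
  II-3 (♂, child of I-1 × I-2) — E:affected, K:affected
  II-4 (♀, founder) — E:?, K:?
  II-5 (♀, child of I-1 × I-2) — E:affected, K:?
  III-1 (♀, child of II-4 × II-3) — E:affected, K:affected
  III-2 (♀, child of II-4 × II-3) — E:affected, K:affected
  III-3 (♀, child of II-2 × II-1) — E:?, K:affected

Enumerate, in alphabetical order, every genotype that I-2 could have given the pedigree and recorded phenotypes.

I-2 ∈ {EE KK, EE Kk, Ee KK, Ee Kk}

E/I-1 aff ·: Ee|EE
E/I-2 aff ·: Ee|EE
E/II-1 aff I-1×I-2: Ee|EE
E/II-2 ? ·: ee|Ee|EE
E/II-3 aff I-1×I-2: Ee|EE
E/II-4 ? ·: ee|Ee|EE
E/II-5 aff I-1×I-2: Ee|EE
E/III-1 aff II-4×II-3: Ee|EE
E/III-2 aff II-4×II-3: Ee|EE
E/III-3 ? II-2×II-1: ee|Ee|EE
⇒ E over [I-1,I-2,II-1,II-2,II-3,II-4,II-5,III-1,III-2,III-3]: 1014 consistent
K/I-1 un ·: kk
K/I-2 ? ·: Kk|KK
K/II-1 aff I-1×I-2: Kk
K/II-2 aff ·: Kk|KK
K/II-3 aff I-1×I-2: Kk
K/II-4 ? ·: kk|Kk|KK
K/II-5 ? I-1×I-2: kk|Kk
K/III-1 aff II-4×II-3: Kk|KK
K/III-2 aff II-4×II-3: Kk|KK
K/III-3 aff II-2×II-1: Kk|KK
⇒ K over [I-1,I-2,II-1,II-2,II-3,II-4,II-5,III-1,III-2,III-3]: 108 consistent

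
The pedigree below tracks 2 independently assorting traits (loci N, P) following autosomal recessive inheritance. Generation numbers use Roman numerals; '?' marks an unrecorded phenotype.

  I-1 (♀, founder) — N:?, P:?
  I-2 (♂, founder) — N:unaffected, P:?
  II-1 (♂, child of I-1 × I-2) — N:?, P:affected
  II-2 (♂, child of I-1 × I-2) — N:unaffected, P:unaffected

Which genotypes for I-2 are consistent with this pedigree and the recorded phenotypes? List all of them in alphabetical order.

N/I-1 ? ·: NN|Nn|nn
N/I-2 un ·: NN|Nn
N/II-1 ? I-1×I-2: NN|Nn|nn
N/II-2 un I-1×I-2: NN|Nn
⇒ N over [I-1,I-2,II-1,II-2]: 18 consistent
P/I-1 ? ·: Pp|pp
P/I-2 ? ·: Pp|pp
P/II-1 aff I-1×I-2: pp
P/II-2 un I-1×I-2: PP|Pp
⇒ P over [I-1,I-2,II-1,II-2]: 4 consistent

I-2 ∈ {NN Pp, NN pp, Nn Pp, Nn pp}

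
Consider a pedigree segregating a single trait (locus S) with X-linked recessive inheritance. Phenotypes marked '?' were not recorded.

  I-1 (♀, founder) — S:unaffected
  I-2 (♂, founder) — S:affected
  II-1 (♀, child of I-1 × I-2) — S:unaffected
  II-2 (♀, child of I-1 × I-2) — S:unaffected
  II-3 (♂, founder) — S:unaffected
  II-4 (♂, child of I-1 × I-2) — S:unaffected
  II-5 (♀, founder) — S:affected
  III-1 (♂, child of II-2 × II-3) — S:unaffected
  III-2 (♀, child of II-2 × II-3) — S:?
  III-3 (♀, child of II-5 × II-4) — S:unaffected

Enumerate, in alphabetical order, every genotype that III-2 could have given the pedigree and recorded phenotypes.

S/I-1 un ·: X^SX^S|X^SX^s
S/I-2 aff ·: X^sY
S/II-1 un I-1×I-2: X^SX^s
S/II-2 un I-1×I-2: X^SX^s
S/II-3 un ·: X^SY
S/II-4 un I-1×I-2: X^SY
S/II-5 aff ·: X^sX^s
S/III-1 un II-2×II-3: X^SY
S/III-2 ? II-2×II-3: X^SX^S|X^SX^s
S/III-3 un II-5×II-4: X^SX^s
⇒ S over [I-1,I-2,II-1,II-2,II-3,II-4,II-5,III-1,III-2,III-3]: 4 consistent

III-2 ∈ {X^SX^S, X^SX^s}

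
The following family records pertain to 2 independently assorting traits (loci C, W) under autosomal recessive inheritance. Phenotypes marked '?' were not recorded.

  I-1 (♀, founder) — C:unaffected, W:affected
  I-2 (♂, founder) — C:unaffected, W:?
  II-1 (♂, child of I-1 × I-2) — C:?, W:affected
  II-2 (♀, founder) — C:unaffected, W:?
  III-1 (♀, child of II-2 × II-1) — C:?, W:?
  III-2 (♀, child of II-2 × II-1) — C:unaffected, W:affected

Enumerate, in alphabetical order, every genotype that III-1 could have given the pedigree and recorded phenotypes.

III-1 ∈ {CC Ww, CC ww, Cc Ww, Cc ww, cc Ww, cc ww}

C/I-1 un ·: CC|Cc
C/I-2 un ·: CC|Cc
C/II-1 ? I-1×I-2: CC|Cc|cc
C/II-2 un ·: CC|Cc
C/III-1 ? II-2×II-1: CC|Cc|cc
C/III-2 un II-2×II-1: CC|Cc
⇒ C over [I-1,I-2,II-1,II-2,III-1,III-2]: 53 consistent
W/I-1 aff ·: ww
W/I-2 ? ·: Ww|ww
W/II-1 aff I-1×I-2: ww
W/II-2 ? ·: Ww|ww
W/III-1 ? II-2×II-1: Ww|ww
W/III-2 aff II-2×II-1: ww
⇒ W over [I-1,I-2,II-1,II-2,III-1,III-2]: 6 consistent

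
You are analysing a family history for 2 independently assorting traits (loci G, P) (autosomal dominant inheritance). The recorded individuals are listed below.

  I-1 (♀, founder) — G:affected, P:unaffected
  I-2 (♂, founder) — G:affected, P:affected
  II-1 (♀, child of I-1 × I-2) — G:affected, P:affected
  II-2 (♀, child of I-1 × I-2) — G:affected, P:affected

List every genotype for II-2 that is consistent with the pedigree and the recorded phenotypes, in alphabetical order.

G/I-1 aff ·: Gg|GG
G/I-2 aff ·: Gg|GG
G/II-1 aff I-1×I-2: Gg|GG
G/II-2 aff I-1×I-2: Gg|GG
⇒ G over [I-1,I-2,II-1,II-2]: 13 consistent
P/I-1 un ·: pp
P/I-2 aff ·: Pp|PP
P/II-1 aff I-1×I-2: Pp
P/II-2 aff I-1×I-2: Pp
⇒ P over [I-1,I-2,II-1,II-2]: 2 consistent

II-2 ∈ {GG Pp, Gg Pp}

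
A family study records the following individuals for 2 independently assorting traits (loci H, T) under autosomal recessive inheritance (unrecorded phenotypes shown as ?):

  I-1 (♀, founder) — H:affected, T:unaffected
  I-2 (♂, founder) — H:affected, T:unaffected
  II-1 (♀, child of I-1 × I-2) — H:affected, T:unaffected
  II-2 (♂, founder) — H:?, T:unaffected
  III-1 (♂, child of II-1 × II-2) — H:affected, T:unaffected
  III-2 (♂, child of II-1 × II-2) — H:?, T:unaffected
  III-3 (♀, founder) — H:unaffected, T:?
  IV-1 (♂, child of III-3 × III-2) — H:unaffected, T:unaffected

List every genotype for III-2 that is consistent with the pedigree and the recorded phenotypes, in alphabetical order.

H/I-1 aff ·: hh
H/I-2 aff ·: hh
H/II-1 aff I-1×I-2: hh
H/II-2 ? ·: Hh|hh
H/III-1 aff II-1×II-2: hh
H/III-2 ? II-1×II-2: Hh|hh
H/III-3 un ·: HH|Hh
H/IV-1 un III-3×III-2: HH|Hh
⇒ H over [I-1,I-2,II-1,II-2,III-1,III-2,III-3,IV-1]: 8 consistent
T/I-1 un ·: TT|Tt
T/I-2 un ·: TT|Tt
T/II-1 un I-1×I-2: TT|Tt
T/II-2 un ·: TT|Tt
T/III-1 un II-1×II-2: TT|Tt
T/III-2 un II-1×II-2: TT|Tt
T/III-3 ? ·: TT|Tt|tt
T/IV-1 un III-3×III-2: TT|Tt
⇒ T over [I-1,I-2,II-1,II-2,III-1,III-2,III-3,IV-1]: 196 consistent

III-2 ∈ {Hh TT, Hh Tt, hh TT, hh Tt}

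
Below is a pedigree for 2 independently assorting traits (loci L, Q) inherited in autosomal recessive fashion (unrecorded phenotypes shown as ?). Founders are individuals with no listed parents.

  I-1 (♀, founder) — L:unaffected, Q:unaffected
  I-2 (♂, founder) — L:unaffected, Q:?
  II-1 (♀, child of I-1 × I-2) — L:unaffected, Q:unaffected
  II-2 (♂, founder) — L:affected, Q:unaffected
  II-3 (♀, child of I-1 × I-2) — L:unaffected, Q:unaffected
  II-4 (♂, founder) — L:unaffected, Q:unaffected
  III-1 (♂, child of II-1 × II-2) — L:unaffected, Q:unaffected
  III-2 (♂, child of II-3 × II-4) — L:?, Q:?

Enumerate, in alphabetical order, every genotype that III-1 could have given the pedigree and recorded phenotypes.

L/I-1 un ·: LL|Ll
L/I-2 un ·: LL|Ll
L/II-1 un I-1×I-2: LL|Ll
L/II-2 aff ·: ll
L/II-3 un I-1×I-2: LL|Ll
L/II-4 un ·: LL|Ll
L/III-1 un II-1×II-2: Ll
L/III-2 ? II-3×II-4: LL|Ll|ll
⇒ L over [I-1,I-2,II-1,II-2,II-3,II-4,III-1,III-2]: 51 consistent
Q/I-1 un ·: QQ|Qq
Q/I-2 ? ·: QQ|Qq|qq
Q/II-1 un I-1×I-2: QQ|Qq
Q/II-2 un ·: QQ|Qq
Q/II-3 un I-1×I-2: QQ|Qq
Q/II-4 un ·: QQ|Qq
Q/III-1 un II-1×II-2: QQ|Qq
Q/III-2 ? II-3×II-4: QQ|Qq|qq
⇒ Q over [I-1,I-2,II-1,II-2,II-3,II-4,III-1,III-2]: 217 consistent

III-1 ∈ {Ll QQ, Ll Qq}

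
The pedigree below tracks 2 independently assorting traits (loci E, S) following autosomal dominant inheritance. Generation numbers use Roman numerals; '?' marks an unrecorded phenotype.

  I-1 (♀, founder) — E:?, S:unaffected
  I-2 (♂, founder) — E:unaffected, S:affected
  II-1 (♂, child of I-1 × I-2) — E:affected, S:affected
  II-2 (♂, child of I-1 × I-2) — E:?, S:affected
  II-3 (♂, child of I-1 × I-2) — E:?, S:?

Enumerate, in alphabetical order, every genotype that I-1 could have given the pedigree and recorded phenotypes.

I-1 ∈ {EE ss, Ee ss}

E/I-1 ? ·: Ee|EE
E/I-2 un ·: ee
E/II-1 aff I-1×I-2: Ee
E/II-2 ? I-1×I-2: ee|Ee
E/II-3 ? I-1×I-2: ee|Ee
⇒ E over [I-1,I-2,II-1,II-2,II-3]: 5 consistent
S/I-1 un ·: ss
S/I-2 aff ·: Ss|SS
S/II-1 aff I-1×I-2: Ss
S/II-2 aff I-1×I-2: Ss
S/II-3 ? I-1×I-2: ss|Ss
⇒ S over [I-1,I-2,II-1,II-2,II-3]: 3 consistent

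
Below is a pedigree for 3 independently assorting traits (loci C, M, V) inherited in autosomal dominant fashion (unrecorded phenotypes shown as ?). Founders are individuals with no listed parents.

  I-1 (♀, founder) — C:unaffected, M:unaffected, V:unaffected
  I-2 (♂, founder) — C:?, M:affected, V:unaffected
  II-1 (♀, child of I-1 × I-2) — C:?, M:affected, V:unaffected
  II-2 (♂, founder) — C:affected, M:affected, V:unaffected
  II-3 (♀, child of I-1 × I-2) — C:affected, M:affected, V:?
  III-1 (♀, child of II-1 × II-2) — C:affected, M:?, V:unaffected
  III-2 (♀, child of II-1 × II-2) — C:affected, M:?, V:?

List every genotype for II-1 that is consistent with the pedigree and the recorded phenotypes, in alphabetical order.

II-1 ∈ {Cc Mm vv, cc Mm vv}

C/I-1 un ·: cc
C/I-2 ? ·: Cc|CC
C/II-1 ? I-1×I-2: cc|Cc
C/II-2 aff ·: Cc|CC
C/II-3 aff I-1×I-2: Cc
C/III-1 aff II-1×II-2: Cc|CC
C/III-2 aff II-1×II-2: Cc|CC
⇒ C over [I-1,I-2,II-1,II-2,II-3,III-1,III-2]: 18 consistent
M/I-1 un ·: mm
M/I-2 aff ·: Mm|MM
M/II-1 aff I-1×I-2: Mm
M/II-2 aff ·: Mm|MM
M/II-3 aff I-1×I-2: Mm
M/III-1 ? II-1×II-2: mm|Mm|MM
M/III-2 ? II-1×II-2: mm|Mm|MM
⇒ M over [I-1,I-2,II-1,II-2,II-3,III-1,III-2]: 26 consistent
V/I-1 un ·: vv
V/I-2 un ·: vv
V/II-1 un I-1×I-2: vv
V/II-2 un ·: vv
V/II-3 ? I-1×I-2: vv
V/III-1 un II-1×II-2: vv
V/III-2 ? II-1×II-2: vv
⇒ V over [I-1,I-2,II-1,II-2,II-3,III-1,III-2]: 1 consistent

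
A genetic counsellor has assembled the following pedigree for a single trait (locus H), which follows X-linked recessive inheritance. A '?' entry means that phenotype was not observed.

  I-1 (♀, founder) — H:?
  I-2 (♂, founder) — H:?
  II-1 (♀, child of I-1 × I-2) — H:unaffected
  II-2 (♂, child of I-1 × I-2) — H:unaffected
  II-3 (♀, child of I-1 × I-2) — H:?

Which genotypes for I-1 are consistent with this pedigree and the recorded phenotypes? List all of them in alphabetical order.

I-1 ∈ {X^HX^H, X^HX^h}

H/I-1 ? ·: X^HX^H|X^HX^h
H/I-2 ? ·: X^HY|X^hY
H/II-1 un I-1×I-2: X^HX^H|X^HX^h
H/II-2 un I-1×I-2: X^HY
H/II-3 ? I-1×I-2: X^HX^H|X^HX^h|X^hX^h
⇒ H over [I-1,I-2,II-1,II-2,II-3]: 8 consistent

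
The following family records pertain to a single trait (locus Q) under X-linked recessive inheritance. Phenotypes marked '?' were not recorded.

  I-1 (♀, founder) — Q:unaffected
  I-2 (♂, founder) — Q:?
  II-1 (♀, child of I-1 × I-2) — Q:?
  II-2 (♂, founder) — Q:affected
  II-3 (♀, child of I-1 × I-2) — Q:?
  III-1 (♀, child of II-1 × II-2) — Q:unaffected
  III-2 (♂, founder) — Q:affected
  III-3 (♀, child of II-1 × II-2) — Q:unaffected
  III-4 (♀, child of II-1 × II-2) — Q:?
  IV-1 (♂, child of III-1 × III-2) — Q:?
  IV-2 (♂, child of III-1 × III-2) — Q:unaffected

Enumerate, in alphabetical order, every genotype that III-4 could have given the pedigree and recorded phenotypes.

III-4 ∈ {X^QX^q, X^qX^q}

Q/I-1 un ·: X^QX^Q|X^QX^q
Q/I-2 ? ·: X^QY|X^qY
Q/II-1 ? I-1×I-2: X^QX^Q|X^QX^q
Q/II-2 aff ·: X^qY
Q/II-3 ? I-1×I-2: X^QX^Q|X^QX^q|X^qX^q
Q/III-1 un II-1×II-2: X^QX^q
Q/III-2 aff ·: X^qY
Q/III-3 un II-1×II-2: X^QX^q
Q/III-4 ? II-1×II-2: X^QX^q|X^qX^q
Q/IV-1 ? III-1×III-2: X^QY|X^qY
Q/IV-2 un III-1×III-2: X^QY
⇒ Q over [I-1,I-2,II-1,II-2,II-3,III-1,III-2,III-3,III-4,IV-1,IV-2]: 26 consistent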